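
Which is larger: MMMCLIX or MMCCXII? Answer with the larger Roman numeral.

MMMCLIX = 3159
MMCCXII = 2212
3159 is larger

MMMCLIX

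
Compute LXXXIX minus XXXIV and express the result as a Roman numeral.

LXXXIX = 89
XXXIV = 34
89 - 34 = 55

LV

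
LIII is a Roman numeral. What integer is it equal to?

LIII: L=50, I=1, I=1, I=1
50 + 1 + 1 + 1 = 53

53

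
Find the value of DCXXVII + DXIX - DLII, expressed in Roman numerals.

DCXXVII = 627, DXIX = 519, DLII = 552
627 + 519 = 1146
1146 - 552 = 594

DXCIV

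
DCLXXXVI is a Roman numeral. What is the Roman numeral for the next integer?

DCLXXXVI = 686, so the next integer is 686 + 1 = 687

DCLXXXVII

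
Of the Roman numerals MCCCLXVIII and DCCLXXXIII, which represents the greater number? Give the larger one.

MCCCLXVIII = 1368
DCCLXXXIII = 783
1368 is larger

MCCCLXVIII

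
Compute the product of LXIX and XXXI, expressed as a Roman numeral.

LXIX = 69
XXXI = 31
69 × 31 = 2139

MMCXXXIX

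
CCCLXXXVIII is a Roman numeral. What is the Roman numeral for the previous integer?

CCCLXXXVIII = 388, so the previous integer is 388 - 1 = 387

CCCLXXXVII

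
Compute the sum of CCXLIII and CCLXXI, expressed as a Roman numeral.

CCXLIII = 243
CCLXXI = 271
243 + 271 = 514

DXIV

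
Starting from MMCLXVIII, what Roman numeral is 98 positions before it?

MMCLXVIII = 2168
2168 - 98 = 2070

MMLXX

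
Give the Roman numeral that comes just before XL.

XL = 40; previous is 39

XXXIX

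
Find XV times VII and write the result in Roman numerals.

XV = 15
VII = 7
15 × 7 = 105

CV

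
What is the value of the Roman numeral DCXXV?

DCXXV: D=500, C=100, X=10, X=10, V=5
500 + 100 + 10 + 10 + 5 = 625

625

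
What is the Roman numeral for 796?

Convert 796 to Roman numerals:
  796 contains 1×500 (D)
  296 contains 2×100 (CC)
  96 contains 1×90 (XC)
  6 contains 1×5 (V)
  1 contains 1×1 (I)

DCCXCVI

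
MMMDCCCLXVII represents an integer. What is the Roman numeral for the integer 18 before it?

MMMDCCCLXVII = 3867
3867 - 18 = 3849

MMMDCCCXLIX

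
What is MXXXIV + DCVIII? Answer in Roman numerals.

MXXXIV = 1034
DCVIII = 608
1034 + 608 = 1642

MDCXLII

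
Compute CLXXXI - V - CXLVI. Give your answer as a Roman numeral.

CLXXXI = 181, V = 5, CXLVI = 146
181 - 5 = 176
176 - 146 = 30

XXX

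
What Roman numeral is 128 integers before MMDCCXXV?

MMDCCXXV = 2725
2725 - 128 = 2597

MMDXCVII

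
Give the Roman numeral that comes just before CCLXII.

CCLXII = 262; previous is 261

CCLXI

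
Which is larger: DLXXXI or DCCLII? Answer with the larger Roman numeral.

DLXXXI = 581
DCCLII = 752
752 is larger

DCCLII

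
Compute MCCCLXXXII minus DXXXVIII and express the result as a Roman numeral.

MCCCLXXXII = 1382
DXXXVIII = 538
1382 - 538 = 844

DCCCXLIV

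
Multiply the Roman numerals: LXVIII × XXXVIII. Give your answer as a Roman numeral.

LXVIII = 68
XXXVIII = 38
68 × 38 = 2584

MMDLXXXIV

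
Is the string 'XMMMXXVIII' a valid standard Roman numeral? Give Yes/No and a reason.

'XMMMXXVIII': Invalid subtractive combination: XM

No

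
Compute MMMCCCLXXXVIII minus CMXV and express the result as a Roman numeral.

MMMCCCLXXXVIII = 3388
CMXV = 915
3388 - 915 = 2473

MMCDLXXIII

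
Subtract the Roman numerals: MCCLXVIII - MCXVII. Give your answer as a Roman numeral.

MCCLXVIII = 1268
MCXVII = 1117
1268 - 1117 = 151

CLI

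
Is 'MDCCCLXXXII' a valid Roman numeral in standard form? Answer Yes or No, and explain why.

'MDCCCLXXXII': Check the rules: uses only the symbols I, V, X, L, C, D, M; no symbol is repeated more than three times in a row; V, L and D each appear at most once; no smaller symbol precedes a larger one (values never increase from left to right). Value: M (1000) + D (500) + C (100) + C (100) + C (100) + L (50) + X (10) + X (10) + X (10) + I (1) + I (1) = 1882. So it is a valid standard Roman numeral.

Yes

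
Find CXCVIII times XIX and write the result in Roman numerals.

CXCVIII = 198
XIX = 19
198 × 19 = 3762

MMMDCCLXII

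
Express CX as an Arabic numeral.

CX: C=100, X=10
100 + 10 = 110

110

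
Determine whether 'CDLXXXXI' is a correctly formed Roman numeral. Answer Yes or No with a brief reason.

'CDLXXXXI': More than 3 consecutive X's

No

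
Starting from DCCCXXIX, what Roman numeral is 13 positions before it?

DCCCXXIX = 829
829 - 13 = 816

DCCCXVI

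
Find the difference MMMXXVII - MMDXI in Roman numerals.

MMMXXVII = 3027
MMDXI = 2511
3027 - 2511 = 516

DXVI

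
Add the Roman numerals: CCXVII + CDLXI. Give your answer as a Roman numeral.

CCXVII = 217
CDLXI = 461
217 + 461 = 678

DCLXXVIII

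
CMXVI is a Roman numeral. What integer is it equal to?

CMXVI: CM=900, X=10, V=5, I=1
900 + 10 + 5 + 1 = 916

916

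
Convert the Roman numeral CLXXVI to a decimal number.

CLXXVI: C=100, L=50, X=10, X=10, V=5, I=1
100 + 50 + 10 + 10 + 5 + 1 = 176

176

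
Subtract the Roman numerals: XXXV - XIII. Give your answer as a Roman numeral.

XXXV = 35
XIII = 13
35 - 13 = 22

XXII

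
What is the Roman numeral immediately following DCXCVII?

DCXCVII = 697; next is 698

DCXCVIII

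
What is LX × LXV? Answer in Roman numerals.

LX = 60
LXV = 65
60 × 65 = 3900

MMMCM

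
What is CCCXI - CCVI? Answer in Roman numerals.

CCCXI = 311
CCVI = 206
311 - 206 = 105

CV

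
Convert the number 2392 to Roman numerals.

Convert 2392 to Roman numerals:
  2392 contains 2×1000 (MM)
  392 contains 3×100 (CCC)
  92 contains 1×90 (XC)
  2 contains 2×1 (II)

MMCCCXCII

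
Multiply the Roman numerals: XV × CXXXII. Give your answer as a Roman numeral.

XV = 15
CXXXII = 132
15 × 132 = 1980

MCMLXXX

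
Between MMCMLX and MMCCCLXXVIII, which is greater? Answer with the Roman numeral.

MMCMLX = 2960
MMCCCLXXVIII = 2378
2960 is larger

MMCMLX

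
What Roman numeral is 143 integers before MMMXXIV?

MMMXXIV = 3024
3024 - 143 = 2881

MMDCCCLXXXI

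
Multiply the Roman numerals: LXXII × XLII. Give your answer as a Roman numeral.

LXXII = 72
XLII = 42
72 × 42 = 3024

MMMXXIV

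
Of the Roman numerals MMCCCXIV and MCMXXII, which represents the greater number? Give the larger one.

MMCCCXIV = 2314
MCMXXII = 1922
2314 is larger

MMCCCXIV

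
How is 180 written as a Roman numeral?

Convert 180 to Roman numerals:
  180 contains 1×100 (C)
  80 contains 1×50 (L)
  30 contains 3×10 (XXX)

CLXXX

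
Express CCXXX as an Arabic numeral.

CCXXX: C=100, C=100, X=10, X=10, X=10
100 + 100 + 10 + 10 + 10 = 230

230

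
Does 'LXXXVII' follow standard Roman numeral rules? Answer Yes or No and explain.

'LXXXVII': Check the rules: uses only the symbols I, V, X, L, C, D, M; no symbol is repeated more than three times in a row; V, L and D each appear at most once; no smaller symbol precedes a larger one (values never increase from left to right). Value: L (50) + X (10) + X (10) + X (10) + V (5) + I (1) + I (1) = 87. So it is a valid standard Roman numeral.

Yes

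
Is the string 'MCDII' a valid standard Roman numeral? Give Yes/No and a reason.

'MCDII': Check the rules: uses only the symbols I, V, X, L, C, D, M; no symbol is repeated more than three times in a row; V, L and D each appear at most once; the only place a smaller symbol precedes a larger one is the allowed subtractive pair CD, the symbol right after such a pair (if any) is smaller than the pair's first symbol, and otherwise the values never increase from left to right. Value: M (1000) + CD (400) + I (1) + I (1) = 1402. So it is a valid standard Roman numeral.

Yes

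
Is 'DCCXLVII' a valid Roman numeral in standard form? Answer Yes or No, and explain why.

'DCCXLVII': Check the rules: uses only the symbols I, V, X, L, C, D, M; no symbol is repeated more than three times in a row; V, L and D each appear at most once; the only place a smaller symbol precedes a larger one is the allowed subtractive pair XL, the symbol right after such a pair (if any) is smaller than the pair's first symbol, and otherwise the values never increase from left to right. Value: D (500) + C (100) + C (100) + XL (40) + V (5) + I (1) + I (1) = 747. So it is a valid standard Roman numeral.

Yes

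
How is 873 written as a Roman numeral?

Convert 873 to Roman numerals:
  873 contains 1×500 (D)
  373 contains 3×100 (CCC)
  73 contains 1×50 (L)
  23 contains 2×10 (XX)
  3 contains 3×1 (III)

DCCCLXXIII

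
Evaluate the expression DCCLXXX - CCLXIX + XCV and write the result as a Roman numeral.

DCCLXXX = 780, CCLXIX = 269, XCV = 95
780 - 269 = 511
511 + 95 = 606

DCVI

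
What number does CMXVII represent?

CMXVII: CM=900, X=10, V=5, I=1, I=1
900 + 10 + 5 + 1 + 1 = 917

917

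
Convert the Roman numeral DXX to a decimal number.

DXX: D=500, X=10, X=10
500 + 10 + 10 = 520

520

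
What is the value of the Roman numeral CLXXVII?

CLXXVII: C=100, L=50, X=10, X=10, V=5, I=1, I=1
100 + 50 + 10 + 10 + 5 + 1 + 1 = 177

177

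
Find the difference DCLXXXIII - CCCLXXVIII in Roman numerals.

DCLXXXIII = 683
CCCLXXVIII = 378
683 - 378 = 305

CCCV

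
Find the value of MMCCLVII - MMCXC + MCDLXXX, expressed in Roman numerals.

MMCCLVII = 2257, MMCXC = 2190, MCDLXXX = 1480
2257 - 2190 = 67
67 + 1480 = 1547

MDXLVII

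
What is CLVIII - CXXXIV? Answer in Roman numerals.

CLVIII = 158
CXXXIV = 134
158 - 134 = 24

XXIV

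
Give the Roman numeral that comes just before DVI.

DVI = 506; previous is 505

DV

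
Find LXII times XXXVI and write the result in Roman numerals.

LXII = 62
XXXVI = 36
62 × 36 = 2232

MMCCXXXII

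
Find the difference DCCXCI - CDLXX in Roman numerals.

DCCXCI = 791
CDLXX = 470
791 - 470 = 321

CCCXXI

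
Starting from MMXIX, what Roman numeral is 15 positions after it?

MMXIX = 2019
2019 + 15 = 2034

MMXXXIV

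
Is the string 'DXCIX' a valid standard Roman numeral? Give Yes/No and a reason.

'DXCIX': Check the rules: uses only the symbols I, V, X, L, C, D, M; no symbol is repeated more than three times in a row; V, L and D each appear at most once; the only places a smaller symbol precedes a larger one are the allowed subtractive pairs XC, IX, the symbol right after such a pair (if any) is smaller than the pair's first symbol, and otherwise the values never increase from left to right. Value: D (500) + XC (90) + IX (9) = 599. So it is a valid standard Roman numeral.

Yes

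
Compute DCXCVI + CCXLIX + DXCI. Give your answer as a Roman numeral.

DCXCVI = 696, CCXLIX = 249, DXCI = 591
696 + 249 = 945
945 + 591 = 1536

MDXXXVI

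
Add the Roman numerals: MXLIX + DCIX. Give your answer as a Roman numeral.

MXLIX = 1049
DCIX = 609
1049 + 609 = 1658

MDCLVIII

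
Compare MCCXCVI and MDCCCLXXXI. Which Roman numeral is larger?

MCCXCVI = 1296
MDCCCLXXXI = 1881
1881 is larger

MDCCCLXXXI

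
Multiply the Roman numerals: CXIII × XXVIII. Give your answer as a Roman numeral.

CXIII = 113
XXVIII = 28
113 × 28 = 3164

MMMCLXIV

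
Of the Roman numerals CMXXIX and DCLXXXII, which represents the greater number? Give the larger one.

CMXXIX = 929
DCLXXXII = 682
929 is larger

CMXXIX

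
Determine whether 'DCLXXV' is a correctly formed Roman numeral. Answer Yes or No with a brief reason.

'DCLXXV': Check the rules: uses only the symbols I, V, X, L, C, D, M; no symbol is repeated more than three times in a row; V, L and D each appear at most once; no smaller symbol precedes a larger one (values never increase from left to right). Value: D (500) + C (100) + L (50) + X (10) + X (10) + V (5) = 675. So it is a valid standard Roman numeral.

Yes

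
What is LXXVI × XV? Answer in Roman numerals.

LXXVI = 76
XV = 15
76 × 15 = 1140

MCXL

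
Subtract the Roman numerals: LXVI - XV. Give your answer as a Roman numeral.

LXVI = 66
XV = 15
66 - 15 = 51

LI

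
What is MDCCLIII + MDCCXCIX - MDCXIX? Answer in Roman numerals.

MDCCLIII = 1753, MDCCXCIX = 1799, MDCXIX = 1619
1753 + 1799 = 3552
3552 - 1619 = 1933

MCMXXXIII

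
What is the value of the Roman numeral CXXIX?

CXXIX: C=100, X=10, X=10, IX=9
100 + 10 + 10 + 9 = 129

129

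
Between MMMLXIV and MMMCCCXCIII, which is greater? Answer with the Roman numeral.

MMMLXIV = 3064
MMMCCCXCIII = 3393
3393 is larger

MMMCCCXCIII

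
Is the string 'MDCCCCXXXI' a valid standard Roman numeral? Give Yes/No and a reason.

'MDCCCCXXXI': More than 3 consecutive C's

No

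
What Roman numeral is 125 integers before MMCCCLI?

MMCCCLI = 2351
2351 - 125 = 2226

MMCCXXVI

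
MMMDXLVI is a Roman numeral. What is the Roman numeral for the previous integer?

MMMDXLVI = 3546; previous is 3545

MMMDXLV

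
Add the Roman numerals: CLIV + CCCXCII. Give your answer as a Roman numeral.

CLIV = 154
CCCXCII = 392
154 + 392 = 546

DXLVI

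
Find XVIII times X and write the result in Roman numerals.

XVIII = 18
X = 10
18 × 10 = 180

CLXXX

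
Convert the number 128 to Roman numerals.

Convert 128 to Roman numerals:
  128 contains 1×100 (C)
  28 contains 2×10 (XX)
  8 contains 1×5 (V)
  3 contains 3×1 (III)

CXXVIII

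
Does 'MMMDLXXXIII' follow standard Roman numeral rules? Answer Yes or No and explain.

'MMMDLXXXIII': Check the rules: uses only the symbols I, V, X, L, C, D, M; no symbol is repeated more than three times in a row; V, L and D each appear at most once; no smaller symbol precedes a larger one (values never increase from left to right). Value: M (1000) + M (1000) + M (1000) + D (500) + L (50) + X (10) + X (10) + X (10) + I (1) + I (1) + I (1) = 3583. So it is a valid standard Roman numeral.

Yes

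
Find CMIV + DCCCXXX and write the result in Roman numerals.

CMIV = 904
DCCCXXX = 830
904 + 830 = 1734

MDCCXXXIV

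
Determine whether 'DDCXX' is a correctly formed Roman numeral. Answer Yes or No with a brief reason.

'DDCXX': D should not appear more than once

No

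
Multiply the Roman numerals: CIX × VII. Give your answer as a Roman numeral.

CIX = 109
VII = 7
109 × 7 = 763

DCCLXIII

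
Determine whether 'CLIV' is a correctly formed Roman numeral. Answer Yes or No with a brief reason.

'CLIV': Check the rules: uses only the symbols I, V, X, L, C, D, M; no symbol is repeated more than three times in a row; V, L and D each appear at most once; the only place a smaller symbol precedes a larger one is the allowed subtractive pair IV, the symbol right after such a pair (if any) is smaller than the pair's first symbol, and otherwise the values never increase from left to right. Value: C (100) + L (50) + IV (4) = 154. So it is a valid standard Roman numeral.

Yes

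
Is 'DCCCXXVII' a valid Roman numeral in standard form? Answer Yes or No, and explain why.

'DCCCXXVII': Check the rules: uses only the symbols I, V, X, L, C, D, M; no symbol is repeated more than three times in a row; V, L and D each appear at most once; no smaller symbol precedes a larger one (values never increase from left to right). Value: D (500) + C (100) + C (100) + C (100) + X (10) + X (10) + V (5) + I (1) + I (1) = 827. So it is a valid standard Roman numeral.

Yes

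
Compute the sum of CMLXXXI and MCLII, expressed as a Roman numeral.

CMLXXXI = 981
MCLII = 1152
981 + 1152 = 2133

MMCXXXIII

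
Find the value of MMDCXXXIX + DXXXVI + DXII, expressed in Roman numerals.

MMDCXXXIX = 2639, DXXXVI = 536, DXII = 512
2639 + 536 = 3175
3175 + 512 = 3687

MMMDCLXXXVII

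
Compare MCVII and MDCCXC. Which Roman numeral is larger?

MCVII = 1107
MDCCXC = 1790
1790 is larger

MDCCXC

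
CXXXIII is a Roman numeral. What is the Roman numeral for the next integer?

CXXXIII = 133, so the next integer is 133 + 1 = 134

CXXXIV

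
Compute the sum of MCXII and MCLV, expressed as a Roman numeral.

MCXII = 1112
MCLV = 1155
1112 + 1155 = 2267

MMCCLXVII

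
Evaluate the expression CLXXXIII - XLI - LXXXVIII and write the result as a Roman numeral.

CLXXXIII = 183, XLI = 41, LXXXVIII = 88
183 - 41 = 142
142 - 88 = 54

LIV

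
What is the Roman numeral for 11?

Convert 11 to Roman numerals:
  11 contains 1×10 (X)
  1 contains 1×1 (I)

XI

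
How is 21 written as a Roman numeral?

Convert 21 to Roman numerals:
  21 contains 2×10 (XX)
  1 contains 1×1 (I)

XXI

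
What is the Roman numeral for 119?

Convert 119 to Roman numerals:
  119 contains 1×100 (C)
  19 contains 1×10 (X)
  9 contains 1×9 (IX)

CXIX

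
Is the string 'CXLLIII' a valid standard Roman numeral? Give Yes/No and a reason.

'CXLLIII': L should not appear more than once

No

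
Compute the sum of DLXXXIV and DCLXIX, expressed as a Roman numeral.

DLXXXIV = 584
DCLXIX = 669
584 + 669 = 1253

MCCLIII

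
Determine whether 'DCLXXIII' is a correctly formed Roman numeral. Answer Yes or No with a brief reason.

'DCLXXIII': Check the rules: uses only the symbols I, V, X, L, C, D, M; no symbol is repeated more than three times in a row; V, L and D each appear at most once; no smaller symbol precedes a larger one (values never increase from left to right). Value: D (500) + C (100) + L (50) + X (10) + X (10) + I (1) + I (1) + I (1) = 673. So it is a valid standard Roman numeral.

Yes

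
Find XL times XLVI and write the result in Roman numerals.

XL = 40
XLVI = 46
40 × 46 = 1840

MDCCCXL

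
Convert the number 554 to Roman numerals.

Convert 554 to Roman numerals:
  554 contains 1×500 (D)
  54 contains 1×50 (L)
  4 contains 1×4 (IV)

DLIV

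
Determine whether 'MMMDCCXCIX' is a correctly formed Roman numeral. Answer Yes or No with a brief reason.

'MMMDCCXCIX': Check the rules: uses only the symbols I, V, X, L, C, D, M; no symbol is repeated more than three times in a row; V, L and D each appear at most once; the only places a smaller symbol precedes a larger one are the allowed subtractive pairs XC, IX, the symbol right after such a pair (if any) is smaller than the pair's first symbol, and otherwise the values never increase from left to right. Value: M (1000) + M (1000) + M (1000) + D (500) + C (100) + C (100) + XC (90) + IX (9) = 3799. So it is a valid standard Roman numeral.

Yes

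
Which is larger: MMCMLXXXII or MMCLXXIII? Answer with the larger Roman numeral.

MMCMLXXXII = 2982
MMCLXXIII = 2173
2982 is larger

MMCMLXXXII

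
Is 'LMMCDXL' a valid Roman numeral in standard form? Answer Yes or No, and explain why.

'LMMCDXL': L should not appear more than once

No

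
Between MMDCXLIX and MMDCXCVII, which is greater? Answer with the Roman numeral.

MMDCXLIX = 2649
MMDCXCVII = 2697
2697 is larger

MMDCXCVII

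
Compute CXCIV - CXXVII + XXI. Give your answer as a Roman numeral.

CXCIV = 194, CXXVII = 127, XXI = 21
194 - 127 = 67
67 + 21 = 88

LXXXVIII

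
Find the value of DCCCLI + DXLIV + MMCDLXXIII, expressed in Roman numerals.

DCCCLI = 851, DXLIV = 544, MMCDLXXIII = 2473
851 + 544 = 1395
1395 + 2473 = 3868

MMMDCCCLXVIII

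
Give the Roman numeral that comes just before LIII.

LIII = 53; previous is 52

LII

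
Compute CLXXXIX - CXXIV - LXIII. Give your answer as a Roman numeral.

CLXXXIX = 189, CXXIV = 124, LXIII = 63
189 - 124 = 65
65 - 63 = 2

II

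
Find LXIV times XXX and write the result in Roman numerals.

LXIV = 64
XXX = 30
64 × 30 = 1920

MCMXX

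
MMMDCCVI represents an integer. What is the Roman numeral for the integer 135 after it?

MMMDCCVI = 3706
3706 + 135 = 3841

MMMDCCCXLI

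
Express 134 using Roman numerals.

Convert 134 to Roman numerals:
  134 contains 1×100 (C)
  34 contains 3×10 (XXX)
  4 contains 1×4 (IV)

CXXXIV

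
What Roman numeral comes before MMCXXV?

MMCXXV = 2125, so the previous integer is 2125 - 1 = 2124

MMCXXIV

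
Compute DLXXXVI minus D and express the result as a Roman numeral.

DLXXXVI = 586
D = 500
586 - 500 = 86

LXXXVI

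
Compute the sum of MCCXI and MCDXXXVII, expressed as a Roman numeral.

MCCXI = 1211
MCDXXXVII = 1437
1211 + 1437 = 2648

MMDCXLVIII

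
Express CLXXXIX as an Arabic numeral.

CLXXXIX: C=100, L=50, X=10, X=10, X=10, IX=9
100 + 50 + 10 + 10 + 10 + 9 = 189

189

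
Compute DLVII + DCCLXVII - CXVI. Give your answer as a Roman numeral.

DLVII = 557, DCCLXVII = 767, CXVI = 116
557 + 767 = 1324
1324 - 116 = 1208

MCCVIII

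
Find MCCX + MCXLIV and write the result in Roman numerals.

MCCX = 1210
MCXLIV = 1144
1210 + 1144 = 2354

MMCCCLIV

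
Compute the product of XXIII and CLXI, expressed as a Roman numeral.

XXIII = 23
CLXI = 161
23 × 161 = 3703

MMMDCCIII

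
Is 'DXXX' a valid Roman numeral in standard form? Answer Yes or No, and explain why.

'DXXX': Check the rules: uses only the symbols I, V, X, L, C, D, M; no symbol is repeated more than three times in a row; V, L and D each appear at most once; no smaller symbol precedes a larger one (values never increase from left to right). Value: D (500) + X (10) + X (10) + X (10) = 530. So it is a valid standard Roman numeral.

Yes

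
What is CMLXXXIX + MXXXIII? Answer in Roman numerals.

CMLXXXIX = 989
MXXXIII = 1033
989 + 1033 = 2022

MMXXII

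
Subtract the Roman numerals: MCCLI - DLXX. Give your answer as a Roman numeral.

MCCLI = 1251
DLXX = 570
1251 - 570 = 681

DCLXXXI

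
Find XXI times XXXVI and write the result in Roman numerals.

XXI = 21
XXXVI = 36
21 × 36 = 756

DCCLVI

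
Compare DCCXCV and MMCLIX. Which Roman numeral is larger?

DCCXCV = 795
MMCLIX = 2159
2159 is larger

MMCLIX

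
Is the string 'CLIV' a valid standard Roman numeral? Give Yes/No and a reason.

'CLIV': Check the rules: uses only the symbols I, V, X, L, C, D, M; no symbol is repeated more than three times in a row; V, L and D each appear at most once; the only place a smaller symbol precedes a larger one is the allowed subtractive pair IV, the symbol right after such a pair (if any) is smaller than the pair's first symbol, and otherwise the values never increase from left to right. Value: C (100) + L (50) + IV (4) = 154. So it is a valid standard Roman numeral.

Yes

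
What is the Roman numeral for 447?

Convert 447 to Roman numerals:
  447 contains 1×400 (CD)
  47 contains 1×40 (XL)
  7 contains 1×5 (V)
  2 contains 2×1 (II)

CDXLVII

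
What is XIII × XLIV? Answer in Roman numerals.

XIII = 13
XLIV = 44
13 × 44 = 572

DLXXII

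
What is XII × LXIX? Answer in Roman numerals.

XII = 12
LXIX = 69
12 × 69 = 828

DCCCXXVIII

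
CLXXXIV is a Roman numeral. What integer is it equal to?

CLXXXIV: C=100, L=50, X=10, X=10, X=10, IV=4
100 + 50 + 10 + 10 + 10 + 4 = 184

184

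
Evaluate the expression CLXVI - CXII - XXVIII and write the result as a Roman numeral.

CLXVI = 166, CXII = 112, XXVIII = 28
166 - 112 = 54
54 - 28 = 26

XXVI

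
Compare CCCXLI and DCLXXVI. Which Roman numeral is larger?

CCCXLI = 341
DCLXXVI = 676
676 is larger

DCLXXVI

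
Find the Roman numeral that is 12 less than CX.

CX = 110
110 - 12 = 98

XCVIII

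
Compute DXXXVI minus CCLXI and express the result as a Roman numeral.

DXXXVI = 536
CCLXI = 261
536 - 261 = 275

CCLXXV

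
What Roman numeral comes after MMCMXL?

MMCMXL = 2940; next is 2941

MMCMXLI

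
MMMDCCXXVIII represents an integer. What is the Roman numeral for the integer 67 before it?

MMMDCCXXVIII = 3728
3728 - 67 = 3661

MMMDCLXI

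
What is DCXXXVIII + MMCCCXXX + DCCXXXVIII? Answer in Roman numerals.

DCXXXVIII = 638, MMCCCXXX = 2330, DCCXXXVIII = 738
638 + 2330 = 2968
2968 + 738 = 3706

MMMDCCVI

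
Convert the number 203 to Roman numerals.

Convert 203 to Roman numerals:
  203 contains 2×100 (CC)
  3 contains 3×1 (III)

CCIII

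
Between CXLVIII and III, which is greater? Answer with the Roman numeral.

CXLVIII = 148
III = 3
148 is larger

CXLVIII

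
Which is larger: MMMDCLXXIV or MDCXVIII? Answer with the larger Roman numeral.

MMMDCLXXIV = 3674
MDCXVIII = 1618
3674 is larger

MMMDCLXXIV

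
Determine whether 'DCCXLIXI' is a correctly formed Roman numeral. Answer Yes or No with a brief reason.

'DCCXLIXI': I cannot come right after the subtractive pair IX: once I is subtracted in IX, the next symbol must be smaller than I

No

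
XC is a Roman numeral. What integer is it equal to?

XC: XC=90

90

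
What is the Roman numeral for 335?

Convert 335 to Roman numerals:
  335 contains 3×100 (CCC)
  35 contains 3×10 (XXX)
  5 contains 1×5 (V)

CCCXXXV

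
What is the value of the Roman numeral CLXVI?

CLXVI: C=100, L=50, X=10, V=5, I=1
100 + 50 + 10 + 5 + 1 = 166

166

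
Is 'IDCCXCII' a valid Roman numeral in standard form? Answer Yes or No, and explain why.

'IDCCXCII': Invalid subtractive combination: ID

No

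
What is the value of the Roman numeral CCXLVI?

CCXLVI: C=100, C=100, XL=40, V=5, I=1
100 + 100 + 40 + 5 + 1 = 246

246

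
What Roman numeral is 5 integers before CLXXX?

CLXXX = 180
180 - 5 = 175

CLXXV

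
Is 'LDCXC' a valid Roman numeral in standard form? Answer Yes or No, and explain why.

'LDCXC': Invalid subtractive combination: LD

No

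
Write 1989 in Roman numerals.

Convert 1989 to Roman numerals:
  1989 contains 1×1000 (M)
  989 contains 1×900 (CM)
  89 contains 1×50 (L)
  39 contains 3×10 (XXX)
  9 contains 1×9 (IX)

MCMLXXXIX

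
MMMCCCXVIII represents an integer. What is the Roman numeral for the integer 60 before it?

MMMCCCXVIII = 3318
3318 - 60 = 3258

MMMCCLVIII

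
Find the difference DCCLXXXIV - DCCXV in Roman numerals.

DCCLXXXIV = 784
DCCXV = 715
784 - 715 = 69

LXIX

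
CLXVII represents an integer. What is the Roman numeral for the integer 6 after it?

CLXVII = 167
167 + 6 = 173

CLXXIII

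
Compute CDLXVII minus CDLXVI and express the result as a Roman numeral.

CDLXVII = 467
CDLXVI = 466
467 - 466 = 1

I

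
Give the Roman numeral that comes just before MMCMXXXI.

MMCMXXXI = 2931; previous is 2930

MMCMXXX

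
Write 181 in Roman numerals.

Convert 181 to Roman numerals:
  181 contains 1×100 (C)
  81 contains 1×50 (L)
  31 contains 3×10 (XXX)
  1 contains 1×1 (I)

CLXXXI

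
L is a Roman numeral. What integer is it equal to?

L: L=50

50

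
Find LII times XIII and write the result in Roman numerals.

LII = 52
XIII = 13
52 × 13 = 676

DCLXXVI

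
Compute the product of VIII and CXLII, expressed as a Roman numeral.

VIII = 8
CXLII = 142
8 × 142 = 1136

MCXXXVI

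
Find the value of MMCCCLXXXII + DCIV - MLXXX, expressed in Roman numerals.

MMCCCLXXXII = 2382, DCIV = 604, MLXXX = 1080
2382 + 604 = 2986
2986 - 1080 = 1906

MCMVI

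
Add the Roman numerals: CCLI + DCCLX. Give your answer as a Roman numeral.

CCLI = 251
DCCLX = 760
251 + 760 = 1011

MXI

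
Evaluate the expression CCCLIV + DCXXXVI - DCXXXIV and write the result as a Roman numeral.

CCCLIV = 354, DCXXXVI = 636, DCXXXIV = 634
354 + 636 = 990
990 - 634 = 356

CCCLVI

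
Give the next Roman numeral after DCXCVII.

DCXCVII = 697; next is 698

DCXCVIII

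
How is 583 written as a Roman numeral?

Convert 583 to Roman numerals:
  583 contains 1×500 (D)
  83 contains 1×50 (L)
  33 contains 3×10 (XXX)
  3 contains 3×1 (III)

DLXXXIII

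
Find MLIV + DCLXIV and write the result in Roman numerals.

MLIV = 1054
DCLXIV = 664
1054 + 664 = 1718

MDCCXVIII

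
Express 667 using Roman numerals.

Convert 667 to Roman numerals:
  667 contains 1×500 (D)
  167 contains 1×100 (C)
  67 contains 1×50 (L)
  17 contains 1×10 (X)
  7 contains 1×5 (V)
  2 contains 2×1 (II)

DCLXVII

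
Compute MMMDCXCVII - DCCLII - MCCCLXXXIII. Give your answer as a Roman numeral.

MMMDCXCVII = 3697, DCCLII = 752, MCCCLXXXIII = 1383
3697 - 752 = 2945
2945 - 1383 = 1562

MDLXII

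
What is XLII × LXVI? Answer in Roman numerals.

XLII = 42
LXVI = 66
42 × 66 = 2772

MMDCCLXXII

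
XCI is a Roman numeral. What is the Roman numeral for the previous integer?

XCI = 91, so the previous integer is 91 - 1 = 90

XC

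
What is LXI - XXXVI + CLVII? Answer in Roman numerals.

LXI = 61, XXXVI = 36, CLVII = 157
61 - 36 = 25
25 + 157 = 182

CLXXXII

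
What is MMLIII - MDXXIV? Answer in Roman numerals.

MMLIII = 2053
MDXXIV = 1524
2053 - 1524 = 529

DXXIX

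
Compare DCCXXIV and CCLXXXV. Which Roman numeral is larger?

DCCXXIV = 724
CCLXXXV = 285
724 is larger

DCCXXIV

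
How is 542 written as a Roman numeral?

Convert 542 to Roman numerals:
  542 contains 1×500 (D)
  42 contains 1×40 (XL)
  2 contains 2×1 (II)

DXLII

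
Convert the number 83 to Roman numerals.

Convert 83 to Roman numerals:
  83 contains 1×50 (L)
  33 contains 3×10 (XXX)
  3 contains 3×1 (III)

LXXXIII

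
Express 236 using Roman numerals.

Convert 236 to Roman numerals:
  236 contains 2×100 (CC)
  36 contains 3×10 (XXX)
  6 contains 1×5 (V)
  1 contains 1×1 (I)

CCXXXVI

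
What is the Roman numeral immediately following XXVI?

XXVI = 26; next is 27

XXVII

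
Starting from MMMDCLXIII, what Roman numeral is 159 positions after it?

MMMDCLXIII = 3663
3663 + 159 = 3822

MMMDCCCXXII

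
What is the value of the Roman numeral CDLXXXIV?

CDLXXXIV: CD=400, L=50, X=10, X=10, X=10, IV=4
400 + 50 + 10 + 10 + 10 + 4 = 484

484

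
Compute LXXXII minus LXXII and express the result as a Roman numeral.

LXXXII = 82
LXXII = 72
82 - 72 = 10

X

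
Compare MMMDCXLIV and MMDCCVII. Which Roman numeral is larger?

MMMDCXLIV = 3644
MMDCCVII = 2707
3644 is larger

MMMDCXLIV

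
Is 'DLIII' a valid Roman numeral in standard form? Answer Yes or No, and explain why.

'DLIII': Check the rules: uses only the symbols I, V, X, L, C, D, M; no symbol is repeated more than three times in a row; V, L and D each appear at most once; no smaller symbol precedes a larger one (values never increase from left to right). Value: D (500) + L (50) + I (1) + I (1) + I (1) = 553. So it is a valid standard Roman numeral.

Yes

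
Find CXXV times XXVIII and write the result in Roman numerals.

CXXV = 125
XXVIII = 28
125 × 28 = 3500

MMMD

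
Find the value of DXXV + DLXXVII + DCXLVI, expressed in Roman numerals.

DXXV = 525, DLXXVII = 577, DCXLVI = 646
525 + 577 = 1102
1102 + 646 = 1748

MDCCXLVIII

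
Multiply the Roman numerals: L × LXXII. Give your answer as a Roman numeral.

L = 50
LXXII = 72
50 × 72 = 3600

MMMDC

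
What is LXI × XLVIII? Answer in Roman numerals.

LXI = 61
XLVIII = 48
61 × 48 = 2928

MMCMXXVIII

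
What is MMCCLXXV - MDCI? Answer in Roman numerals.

MMCCLXXV = 2275
MDCI = 1601
2275 - 1601 = 674

DCLXXIV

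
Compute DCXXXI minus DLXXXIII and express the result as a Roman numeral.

DCXXXI = 631
DLXXXIII = 583
631 - 583 = 48

XLVIII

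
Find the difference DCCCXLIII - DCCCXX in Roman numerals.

DCCCXLIII = 843
DCCCXX = 820
843 - 820 = 23

XXIII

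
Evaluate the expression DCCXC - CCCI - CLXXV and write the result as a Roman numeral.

DCCXC = 790, CCCI = 301, CLXXV = 175
790 - 301 = 489
489 - 175 = 314

CCCXIV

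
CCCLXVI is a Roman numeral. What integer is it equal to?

CCCLXVI: C=100, C=100, C=100, L=50, X=10, V=5, I=1
100 + 100 + 100 + 50 + 10 + 5 + 1 = 366

366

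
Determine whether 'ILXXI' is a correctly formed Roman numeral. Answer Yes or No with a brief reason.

'ILXXI': Invalid subtractive combination: IL

No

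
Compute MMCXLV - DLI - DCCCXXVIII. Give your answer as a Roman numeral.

MMCXLV = 2145, DLI = 551, DCCCXXVIII = 828
2145 - 551 = 1594
1594 - 828 = 766

DCCLXVI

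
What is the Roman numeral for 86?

Convert 86 to Roman numerals:
  86 contains 1×50 (L)
  36 contains 3×10 (XXX)
  6 contains 1×5 (V)
  1 contains 1×1 (I)

LXXXVI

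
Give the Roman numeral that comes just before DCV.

DCV = 605; previous is 604

DCIV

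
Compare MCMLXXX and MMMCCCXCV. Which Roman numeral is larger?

MCMLXXX = 1980
MMMCCCXCV = 3395
3395 is larger

MMMCCCXCV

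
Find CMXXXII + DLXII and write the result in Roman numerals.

CMXXXII = 932
DLXII = 562
932 + 562 = 1494

MCDXCIV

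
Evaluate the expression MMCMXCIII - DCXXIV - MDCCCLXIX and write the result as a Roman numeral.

MMCMXCIII = 2993, DCXXIV = 624, MDCCCLXIX = 1869
2993 - 624 = 2369
2369 - 1869 = 500

D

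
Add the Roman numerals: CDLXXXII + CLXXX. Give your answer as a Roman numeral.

CDLXXXII = 482
CLXXX = 180
482 + 180 = 662

DCLXII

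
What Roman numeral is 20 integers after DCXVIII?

DCXVIII = 618
618 + 20 = 638

DCXXXVIII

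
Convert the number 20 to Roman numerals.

Convert 20 to Roman numerals:
  20 contains 2×10 (XX)

XX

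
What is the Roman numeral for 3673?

Convert 3673 to Roman numerals:
  3673 contains 3×1000 (MMM)
  673 contains 1×500 (D)
  173 contains 1×100 (C)
  73 contains 1×50 (L)
  23 contains 2×10 (XX)
  3 contains 3×1 (III)

MMMDCLXXIII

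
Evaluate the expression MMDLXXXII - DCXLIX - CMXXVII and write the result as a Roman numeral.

MMDLXXXII = 2582, DCXLIX = 649, CMXXVII = 927
2582 - 649 = 1933
1933 - 927 = 1006

MVI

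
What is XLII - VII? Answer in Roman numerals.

XLII = 42
VII = 7
42 - 7 = 35

XXXV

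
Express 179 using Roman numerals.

Convert 179 to Roman numerals:
  179 contains 1×100 (C)
  79 contains 1×50 (L)
  29 contains 2×10 (XX)
  9 contains 1×9 (IX)

CLXXIX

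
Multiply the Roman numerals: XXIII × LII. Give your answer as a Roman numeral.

XXIII = 23
LII = 52
23 × 52 = 1196

MCXCVI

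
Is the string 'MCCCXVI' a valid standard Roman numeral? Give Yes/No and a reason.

'MCCCXVI': Check the rules: uses only the symbols I, V, X, L, C, D, M; no symbol is repeated more than three times in a row; V, L and D each appear at most once; no smaller symbol precedes a larger one (values never increase from left to right). Value: M (1000) + C (100) + C (100) + C (100) + X (10) + V (5) + I (1) = 1316. So it is a valid standard Roman numeral.

Yes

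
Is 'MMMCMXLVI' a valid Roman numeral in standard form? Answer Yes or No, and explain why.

'MMMCMXLVI': Check the rules: uses only the symbols I, V, X, L, C, D, M; no symbol is repeated more than three times in a row; V, L and D each appear at most once; the only places a smaller symbol precedes a larger one are the allowed subtractive pairs CM, XL, the symbol right after such a pair (if any) is smaller than the pair's first symbol, and otherwise the values never increase from left to right. Value: M (1000) + M (1000) + M (1000) + CM (900) + XL (40) + V (5) + I (1) = 3946. So it is a valid standard Roman numeral.

Yes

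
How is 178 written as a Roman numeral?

Convert 178 to Roman numerals:
  178 contains 1×100 (C)
  78 contains 1×50 (L)
  28 contains 2×10 (XX)
  8 contains 1×5 (V)
  3 contains 3×1 (III)

CLXXVIII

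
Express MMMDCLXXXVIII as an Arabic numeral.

MMMDCLXXXVIII: M=1000, M=1000, M=1000, D=500, C=100, L=50, X=10, X=10, X=10, V=5, I=1, I=1, I=1
1000 + 1000 + 1000 + 500 + 100 + 50 + 10 + 10 + 10 + 5 + 1 + 1 + 1 = 3688

3688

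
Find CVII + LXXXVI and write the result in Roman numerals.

CVII = 107
LXXXVI = 86
107 + 86 = 193

CXCIII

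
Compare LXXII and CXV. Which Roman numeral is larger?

LXXII = 72
CXV = 115
115 is larger

CXV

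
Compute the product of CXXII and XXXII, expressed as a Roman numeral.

CXXII = 122
XXXII = 32
122 × 32 = 3904

MMMCMIV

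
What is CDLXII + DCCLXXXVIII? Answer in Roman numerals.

CDLXII = 462
DCCLXXXVIII = 788
462 + 788 = 1250

MCCL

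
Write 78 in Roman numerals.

Convert 78 to Roman numerals:
  78 contains 1×50 (L)
  28 contains 2×10 (XX)
  8 contains 1×5 (V)
  3 contains 3×1 (III)

LXXVIII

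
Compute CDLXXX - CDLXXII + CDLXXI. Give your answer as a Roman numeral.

CDLXXX = 480, CDLXXII = 472, CDLXXI = 471
480 - 472 = 8
8 + 471 = 479

CDLXXIX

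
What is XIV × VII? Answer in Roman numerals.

XIV = 14
VII = 7
14 × 7 = 98

XCVIII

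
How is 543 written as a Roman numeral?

Convert 543 to Roman numerals:
  543 contains 1×500 (D)
  43 contains 1×40 (XL)
  3 contains 3×1 (III)

DXLIII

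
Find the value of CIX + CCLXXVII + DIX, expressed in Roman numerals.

CIX = 109, CCLXXVII = 277, DIX = 509
109 + 277 = 386
386 + 509 = 895

DCCCXCV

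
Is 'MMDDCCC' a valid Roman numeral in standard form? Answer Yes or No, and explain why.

'MMDDCCC': D should not appear more than once

No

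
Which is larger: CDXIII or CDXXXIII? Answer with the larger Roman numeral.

CDXIII = 413
CDXXXIII = 433
433 is larger

CDXXXIII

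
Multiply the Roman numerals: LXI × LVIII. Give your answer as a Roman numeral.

LXI = 61
LVIII = 58
61 × 58 = 3538

MMMDXXXVIII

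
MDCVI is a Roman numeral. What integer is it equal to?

MDCVI: M=1000, D=500, C=100, V=5, I=1
1000 + 500 + 100 + 5 + 1 = 1606

1606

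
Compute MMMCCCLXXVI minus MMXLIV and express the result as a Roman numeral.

MMMCCCLXXVI = 3376
MMXLIV = 2044
3376 - 2044 = 1332

MCCCXXXII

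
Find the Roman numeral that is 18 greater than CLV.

CLV = 155
155 + 18 = 173

CLXXIII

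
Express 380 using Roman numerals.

Convert 380 to Roman numerals:
  380 contains 3×100 (CCC)
  80 contains 1×50 (L)
  30 contains 3×10 (XXX)

CCCLXXX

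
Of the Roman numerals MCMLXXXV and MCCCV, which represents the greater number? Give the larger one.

MCMLXXXV = 1985
MCCCV = 1305
1985 is larger

MCMLXXXV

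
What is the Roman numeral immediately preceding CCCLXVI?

CCCLXVI = 366, so the previous integer is 366 - 1 = 365

CCCLXV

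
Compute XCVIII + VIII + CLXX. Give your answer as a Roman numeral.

XCVIII = 98, VIII = 8, CLXX = 170
98 + 8 = 106
106 + 170 = 276

CCLXXVI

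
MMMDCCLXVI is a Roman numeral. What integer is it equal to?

MMMDCCLXVI: M=1000, M=1000, M=1000, D=500, C=100, C=100, L=50, X=10, V=5, I=1
1000 + 1000 + 1000 + 500 + 100 + 100 + 50 + 10 + 5 + 1 = 3766

3766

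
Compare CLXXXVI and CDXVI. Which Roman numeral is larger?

CLXXXVI = 186
CDXVI = 416
416 is larger

CDXVI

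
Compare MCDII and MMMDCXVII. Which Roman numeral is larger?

MCDII = 1402
MMMDCXVII = 3617
3617 is larger

MMMDCXVII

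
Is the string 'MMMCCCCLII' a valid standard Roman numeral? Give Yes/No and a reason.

'MMMCCCCLII': More than 3 consecutive C's

No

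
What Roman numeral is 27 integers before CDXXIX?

CDXXIX = 429
429 - 27 = 402

CDII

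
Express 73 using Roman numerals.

Convert 73 to Roman numerals:
  73 contains 1×50 (L)
  23 contains 2×10 (XX)
  3 contains 3×1 (III)

LXXIII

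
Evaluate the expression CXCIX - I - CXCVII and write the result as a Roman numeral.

CXCIX = 199, I = 1, CXCVII = 197
199 - 1 = 198
198 - 197 = 1

I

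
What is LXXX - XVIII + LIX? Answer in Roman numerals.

LXXX = 80, XVIII = 18, LIX = 59
80 - 18 = 62
62 + 59 = 121

CXXI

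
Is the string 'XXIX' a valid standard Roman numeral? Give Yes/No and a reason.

'XXIX': Check the rules: uses only the symbols I, V, X, L, C, D, M; no symbol is repeated more than three times in a row; V, L and D each appear at most once; the only place a smaller symbol precedes a larger one is the allowed subtractive pair IX, the symbol right after such a pair (if any) is smaller than the pair's first symbol, and otherwise the values never increase from left to right. Value: X (10) + X (10) + IX (9) = 29. So it is a valid standard Roman numeral.

Yes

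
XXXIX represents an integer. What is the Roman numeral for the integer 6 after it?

XXXIX = 39
39 + 6 = 45

XLV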